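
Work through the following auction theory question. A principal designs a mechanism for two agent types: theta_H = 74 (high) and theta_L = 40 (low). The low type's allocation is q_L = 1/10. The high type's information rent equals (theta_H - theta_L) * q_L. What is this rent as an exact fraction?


Step 1: theta_H - theta_L = 74 - 40 = 34
Step 2: Information rent = (theta_H - theta_L) * q_L
Step 3: = 34 * 1/10
Step 4: = 17/5

17/5


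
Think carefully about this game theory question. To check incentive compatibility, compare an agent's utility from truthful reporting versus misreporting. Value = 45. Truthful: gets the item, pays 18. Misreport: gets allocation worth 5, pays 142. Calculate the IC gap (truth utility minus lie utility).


Step 1: U(truth) = value - payment = 45 - 18 = 27
Step 2: U(lie) = allocation - payment = 5 - 142 = -137
Step 3: IC gap = 27 - (-137) = 164

164


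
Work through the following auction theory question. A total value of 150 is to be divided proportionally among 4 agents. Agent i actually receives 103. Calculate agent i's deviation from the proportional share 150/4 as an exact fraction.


Step 1: Proportional share = 150/4 = 75/2
Step 2: Agent's actual allocation = 103
Step 3: Excess = 103 - 75/2 = 131/2

131/2


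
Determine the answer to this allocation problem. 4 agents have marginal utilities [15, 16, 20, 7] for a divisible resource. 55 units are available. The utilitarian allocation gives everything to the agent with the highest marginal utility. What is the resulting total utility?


Step 1: The marginal utilities are [15, 16, 20, 7]
Step 2: The highest marginal utility is 20
Step 3: All 55 units go to that agent
Step 4: Total utility = 20 * 55 = 1100

1100


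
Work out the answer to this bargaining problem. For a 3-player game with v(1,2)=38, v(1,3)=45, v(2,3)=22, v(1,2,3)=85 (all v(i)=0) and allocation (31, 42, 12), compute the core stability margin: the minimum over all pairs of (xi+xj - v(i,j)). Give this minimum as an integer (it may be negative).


Step 1: Slack for coalition (1,2): x1+x2 - v12 = 73 - 38 = 35
Step 2: Slack for coalition (1,3): x1+x3 - v13 = 43 - 45 = -2
Step 3: Slack for coalition (2,3): x2+x3 - v23 = 54 - 22 = 32
Step 4: Minimum slack = min(35, -2, 32) = -2, attained by (1,3); coalition (1,3) can block (slack < 0), so the allocation is not in the core

-2


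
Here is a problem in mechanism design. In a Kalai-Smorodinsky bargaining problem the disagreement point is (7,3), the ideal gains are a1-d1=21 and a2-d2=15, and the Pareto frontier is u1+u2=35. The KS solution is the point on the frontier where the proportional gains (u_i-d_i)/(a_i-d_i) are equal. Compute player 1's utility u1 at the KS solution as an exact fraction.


Step 1: At the KS point, (u1-d1)/r1 = (u2-d2)/r2 = t and u1+u2 = 35
Step 2: u1 = d1 + r1*t and u2 = d2 + r2*t, so (d1 + r1*t) + (d2 + r2*t) = 35
Step 3: t = (35 - 7 - 3)/(21 + 15) = 25/36
Step 4: u1 = d1 + r1*t = 7 + 21 * 25/36 = 259/12
Step 5: (Check: u2 = d2 + r2*t = 161/12; u1+u2 = 259/12 + 161/12 = 35, on the frontier.)

259/12


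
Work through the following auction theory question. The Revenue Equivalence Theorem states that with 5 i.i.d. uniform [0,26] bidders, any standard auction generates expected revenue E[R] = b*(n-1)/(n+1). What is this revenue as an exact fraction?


Step 1: By Revenue Equivalence, expected revenue = b*(n-1)/(n+1)
Step 2: Substituting n = 5, b = 26
Step 3: Revenue = 26*(5-1)/(5+1) = 26*4/6
Step 4: Revenue = 104/6 = 52/3

52/3


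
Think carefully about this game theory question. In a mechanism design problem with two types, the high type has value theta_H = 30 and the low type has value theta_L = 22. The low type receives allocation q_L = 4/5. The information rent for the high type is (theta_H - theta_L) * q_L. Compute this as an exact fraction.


Step 1: theta_H - theta_L = 30 - 22 = 8
Step 2: Information rent = (theta_H - theta_L) * q_L
Step 3: = 8 * 4/5
Step 4: = 32/5

32/5


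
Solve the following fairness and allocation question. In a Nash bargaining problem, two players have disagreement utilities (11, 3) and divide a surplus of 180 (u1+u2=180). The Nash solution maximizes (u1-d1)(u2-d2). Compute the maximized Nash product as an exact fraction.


Step 1: The Nash solution splits surplus symmetrically above the disagreement point
Step 2: u1 = (total + d1 - d2)/2 = (180 + 11 - 3)/2 = 94
Step 3: u2 = (total - d1 + d2)/2 = (180 - 11 + 3)/2 = 86
Step 4: Nash product = (94 - 11) * (86 - 3)
Step 5: = 83 * 83 = 6889

6889


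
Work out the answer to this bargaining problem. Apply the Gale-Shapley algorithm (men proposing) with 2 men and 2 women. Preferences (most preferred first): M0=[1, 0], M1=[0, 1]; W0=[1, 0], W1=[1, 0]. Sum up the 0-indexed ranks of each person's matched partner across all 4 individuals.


Step 1: Run Gale-Shapley (men propose, women hold best offer):
  M0 proposes to W1; she accepts
  M1 proposes to W0; she accepts
Step 2: Final matching: W0-M1, W1-M0
Step 3: 0-indexed ranks (man's rank of his match, then woman's): 0 + 0 + 0 + 1
Step 4: Total rank sum = 1

1


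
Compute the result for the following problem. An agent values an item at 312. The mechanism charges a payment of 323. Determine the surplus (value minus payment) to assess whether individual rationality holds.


Step 1: Surplus = value - payment = 312 - 323 = -11
Step 2: IR is violated (surplus < 0)

-11


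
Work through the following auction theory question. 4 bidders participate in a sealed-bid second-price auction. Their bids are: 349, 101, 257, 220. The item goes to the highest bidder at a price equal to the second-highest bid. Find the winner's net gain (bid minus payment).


Step 1: Sort bids in descending order: 349, 257, 220, 101
Step 2: The winning bid is the highest: 349
Step 3: The payment equals the second-highest bid: 257
Step 4: Surplus = winner's bid - payment = 349 - 257 = 92

92


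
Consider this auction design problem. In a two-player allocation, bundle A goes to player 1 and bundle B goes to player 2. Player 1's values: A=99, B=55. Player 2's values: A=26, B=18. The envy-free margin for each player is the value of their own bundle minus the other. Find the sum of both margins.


Step 1: Player 1's margin = v1(A) - v1(B) = 99 - 55 = 44
Step 2: Player 2's margin = v2(B) - v2(A) = 18 - 26 = -8
Step 3: Total margin = 44 + -8 = 36

36


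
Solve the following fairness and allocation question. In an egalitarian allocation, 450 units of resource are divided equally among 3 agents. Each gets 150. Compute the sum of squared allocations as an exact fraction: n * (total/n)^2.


Step 1: Each agent's share = 450/3 = 150
Step 2: Square of each share = (150)^2 = 22500
Step 3: Sum of squares = 3 * 22500 = 67500

67500


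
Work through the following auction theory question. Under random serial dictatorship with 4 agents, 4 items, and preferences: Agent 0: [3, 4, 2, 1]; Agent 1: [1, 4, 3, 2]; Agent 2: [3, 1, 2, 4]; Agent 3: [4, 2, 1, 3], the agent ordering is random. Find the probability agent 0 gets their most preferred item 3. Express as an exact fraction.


Step 1: Agent 0 wants item 3
Step 2: There are 24 possible orderings of agents
Step 3: In 12 orderings, agent 0 gets item 3
Step 4: Probability = 12/24 = 1/2

1/2


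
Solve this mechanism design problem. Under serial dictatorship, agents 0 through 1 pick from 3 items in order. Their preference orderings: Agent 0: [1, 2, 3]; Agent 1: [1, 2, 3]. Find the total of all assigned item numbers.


Step 1: Agent 0 picks item 1
Step 2: Agent 1 picks item 2
Step 3: Sum = 1 + 2 = 3

3


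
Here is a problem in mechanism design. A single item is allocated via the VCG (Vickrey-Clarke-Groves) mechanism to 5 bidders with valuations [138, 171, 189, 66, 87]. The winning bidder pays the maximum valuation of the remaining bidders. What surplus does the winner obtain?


Step 1: The winner is the agent with the highest value: agent 2 with value 189
Step 2: Values of other agents: [138, 171, 66, 87]
Step 3: VCG payment = max of others' values = 171
Step 4: Surplus = 189 - 171 = 18

18


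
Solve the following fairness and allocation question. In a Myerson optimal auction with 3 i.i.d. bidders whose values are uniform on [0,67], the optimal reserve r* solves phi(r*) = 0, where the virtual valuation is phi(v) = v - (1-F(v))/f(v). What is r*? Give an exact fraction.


Step 1: For U[0,67], F(v) = v/67 and f(v) = 1/67
Step 2: phi(v) = v - (1 - v/67)/(1/67) = v - (67 - v) = 2v - 67
Step 3: Set phi(r*) = 0: 2r* - 67 = 0
Step 4: r* = 67/2 (the number of bidders n = 3 does not enter)

67/2


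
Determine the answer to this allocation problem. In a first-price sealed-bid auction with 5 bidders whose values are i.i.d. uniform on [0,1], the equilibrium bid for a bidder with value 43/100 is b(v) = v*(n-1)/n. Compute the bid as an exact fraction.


Step 1: The symmetric BNE bidding function is b(v) = v * (n-1) / n
Step 2: Substitute v = 43/100 and n = 5
Step 3: b = 43/100 * 4/5
Step 4: b = 43/125

43/125


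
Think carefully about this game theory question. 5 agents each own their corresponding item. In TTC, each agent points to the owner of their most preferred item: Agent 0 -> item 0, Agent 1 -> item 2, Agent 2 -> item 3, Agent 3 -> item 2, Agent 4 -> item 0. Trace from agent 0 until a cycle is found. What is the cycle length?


Step 1: Trace the pointer graph from agent 0: 0 -> 0
Step 2: A cycle is detected when we revisit agent 0
Step 3: The cycle is: 0 -> 0
Step 4: Cycle length = 1

1


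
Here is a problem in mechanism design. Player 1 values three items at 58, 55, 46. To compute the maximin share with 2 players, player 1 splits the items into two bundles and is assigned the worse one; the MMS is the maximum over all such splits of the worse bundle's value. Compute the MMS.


Step 1: Item values = 58, 55, 46
Step 2: Enumerate all 2-bundle partitions and take the smaller bundle:
  Partition 1: {58} vs {55,46} -> bundles 58, 101; min = 58
  Partition 2: {55} vs {58,46} -> bundles 55, 104; min = 55
  Partition 3: {46} vs {58,55} -> bundles 46, 113; min = 46
Step 3: MMS = max(58, 55, 46) = 58

58


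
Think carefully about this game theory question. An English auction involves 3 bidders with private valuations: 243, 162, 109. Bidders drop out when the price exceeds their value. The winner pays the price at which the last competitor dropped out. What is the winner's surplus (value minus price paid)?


Step 1: Identify the highest value: 243
Step 2: Identify the second-highest value: 162
Step 3: The final price = second-highest value = 162
Step 4: Surplus = 243 - 162 = 81

81


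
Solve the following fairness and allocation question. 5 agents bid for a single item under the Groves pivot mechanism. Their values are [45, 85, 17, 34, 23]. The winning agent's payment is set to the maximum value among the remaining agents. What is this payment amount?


Step 1: The efficient winner is agent 1 with value 85
Step 2: Other agents' values: [45, 17, 34, 23]
Step 3: Pivot payment = max(others) = 45
Step 4: The winner pays 45

45


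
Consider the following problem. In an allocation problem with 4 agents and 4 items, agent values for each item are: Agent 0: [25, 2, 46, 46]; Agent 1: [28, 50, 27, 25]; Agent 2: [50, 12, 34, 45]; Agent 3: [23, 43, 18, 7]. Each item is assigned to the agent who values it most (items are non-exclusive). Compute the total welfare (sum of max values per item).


Step 1: For each item, find the maximum value among all agents.
Step 2: Item 0 -> Agent 2 (value 50)
Step 3: Item 1 -> Agent 1 (value 50)
Step 4: Item 2 -> Agent 0 (value 46)
Step 5: Item 3 -> Agent 0 (value 46)
Step 6: Total welfare = 50 + 50 + 46 + 46 = 192

192


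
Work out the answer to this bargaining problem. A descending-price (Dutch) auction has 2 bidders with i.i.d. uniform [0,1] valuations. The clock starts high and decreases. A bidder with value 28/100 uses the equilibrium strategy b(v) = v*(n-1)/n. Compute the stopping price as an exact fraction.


Step 1: Dutch auctions are strategically equivalent to first-price auctions
Step 2: The equilibrium bid is b(v) = v*(n-1)/n
Step 3: b = 7/25 * 1/2
Step 4: b = 7/50

7/50


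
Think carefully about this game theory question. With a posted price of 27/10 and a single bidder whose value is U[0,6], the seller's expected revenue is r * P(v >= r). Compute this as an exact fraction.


Step 1: Posted price r = 27/10, value support [0,6]
Step 2: P(v >= r) = (6 - 27/10)/6 = 11/20
Step 3: Expected revenue = r * P(v >= r) = 27/10 * 11/20
Step 4: Revenue = 297/200

297/200


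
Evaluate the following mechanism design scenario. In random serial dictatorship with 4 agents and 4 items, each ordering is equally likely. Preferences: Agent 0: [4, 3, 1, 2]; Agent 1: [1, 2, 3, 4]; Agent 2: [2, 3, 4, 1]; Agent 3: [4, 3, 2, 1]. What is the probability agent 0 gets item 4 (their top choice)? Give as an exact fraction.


Step 1: Agent 0 wants item 4
Step 2: There are 24 possible orderings of agents
Step 3: In 12 orderings, agent 0 gets item 4
Step 4: Probability = 12/24 = 1/2

1/2


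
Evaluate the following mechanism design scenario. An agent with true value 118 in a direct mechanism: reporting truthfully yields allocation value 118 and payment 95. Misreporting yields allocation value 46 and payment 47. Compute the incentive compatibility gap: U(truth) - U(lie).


Step 1: U(truth) = value - payment = 118 - 95 = 23
Step 2: U(lie) = allocation - payment = 46 - 47 = -1
Step 3: IC gap = 23 - (-1) = 24

24


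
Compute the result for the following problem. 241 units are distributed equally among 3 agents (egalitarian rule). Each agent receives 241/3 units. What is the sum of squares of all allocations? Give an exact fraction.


Step 1: Each agent's share = 241/3
Step 2: Square of each share = (241/3)^2 = 58081/9
Step 3: Sum of squares = 3 * 58081/9 = 58081/3

58081/3


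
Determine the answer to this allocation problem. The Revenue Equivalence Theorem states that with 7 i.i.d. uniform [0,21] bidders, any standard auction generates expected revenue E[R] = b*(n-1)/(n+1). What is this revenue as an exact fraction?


Step 1: By Revenue Equivalence, expected revenue = b*(n-1)/(n+1)
Step 2: Substituting n = 7, b = 21
Step 3: Revenue = 21*(7-1)/(7+1) = 21*6/8
Step 4: Revenue = 126/8 = 63/4

63/4


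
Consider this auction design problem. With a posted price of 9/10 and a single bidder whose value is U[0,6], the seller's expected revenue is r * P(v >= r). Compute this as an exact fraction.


Step 1: Posted price r = 9/10, value support [0,6]
Step 2: P(v >= r) = (6 - 9/10)/6 = 17/20
Step 3: Expected revenue = r * P(v >= r) = 9/10 * 17/20
Step 4: Revenue = 153/200

153/200


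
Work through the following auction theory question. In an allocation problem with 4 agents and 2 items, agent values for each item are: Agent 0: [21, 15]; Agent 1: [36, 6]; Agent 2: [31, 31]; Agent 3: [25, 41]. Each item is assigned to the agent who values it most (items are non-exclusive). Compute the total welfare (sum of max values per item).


Step 1: For each item, find the maximum value among all agents.
Step 2: Item 0 -> Agent 1 (value 36)
Step 3: Item 1 -> Agent 3 (value 41)
Step 4: Total welfare = 36 + 41 = 77

77


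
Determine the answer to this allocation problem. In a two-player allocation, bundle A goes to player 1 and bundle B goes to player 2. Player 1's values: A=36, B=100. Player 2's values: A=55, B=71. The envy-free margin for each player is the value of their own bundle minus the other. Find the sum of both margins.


Step 1: Player 1's margin = v1(A) - v1(B) = 36 - 100 = -64
Step 2: Player 2's margin = v2(B) - v2(A) = 71 - 55 = 16
Step 3: Total margin = -64 + 16 = -48

-48


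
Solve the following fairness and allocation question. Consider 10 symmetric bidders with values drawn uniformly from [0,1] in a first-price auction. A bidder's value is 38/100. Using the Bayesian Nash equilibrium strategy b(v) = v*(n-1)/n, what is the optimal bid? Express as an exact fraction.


Step 1: The symmetric BNE bidding function is b(v) = v * (n-1) / n
Step 2: Substitute v = 19/50 and n = 10
Step 3: b = 19/50 * 9/10
Step 4: b = 171/500

171/500


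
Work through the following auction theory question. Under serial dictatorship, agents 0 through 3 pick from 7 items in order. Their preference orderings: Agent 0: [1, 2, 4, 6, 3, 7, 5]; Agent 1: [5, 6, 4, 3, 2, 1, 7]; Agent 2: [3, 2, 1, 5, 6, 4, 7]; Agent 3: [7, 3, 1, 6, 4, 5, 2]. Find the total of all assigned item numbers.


Step 1: Agent 0 picks item 1
Step 2: Agent 1 picks item 5
Step 3: Agent 2 picks item 3
Step 4: Agent 3 picks item 7
Step 5: Sum = 1 + 5 + 3 + 7 = 16

16


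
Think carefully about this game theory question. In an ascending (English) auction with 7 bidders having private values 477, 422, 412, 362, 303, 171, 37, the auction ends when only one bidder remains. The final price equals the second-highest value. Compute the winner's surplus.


Step 1: Identify the highest value: 477
Step 2: Identify the second-highest value: 422
Step 3: The final price = second-highest value = 422
Step 4: Surplus = 477 - 422 = 55

55


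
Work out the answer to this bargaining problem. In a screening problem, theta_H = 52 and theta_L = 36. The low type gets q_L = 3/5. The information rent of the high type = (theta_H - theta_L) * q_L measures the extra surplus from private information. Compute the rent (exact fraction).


Step 1: theta_H - theta_L = 52 - 36 = 16
Step 2: Information rent = (theta_H - theta_L) * q_L
Step 3: = 16 * 3/5
Step 4: = 48/5

48/5


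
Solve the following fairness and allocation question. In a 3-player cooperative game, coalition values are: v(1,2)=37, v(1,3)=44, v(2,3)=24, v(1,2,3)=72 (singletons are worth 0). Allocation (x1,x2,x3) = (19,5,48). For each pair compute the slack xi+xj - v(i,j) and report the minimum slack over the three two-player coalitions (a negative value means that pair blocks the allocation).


Step 1: Slack for coalition (1,2): x1+x2 - v12 = 24 - 37 = -13
Step 2: Slack for coalition (1,3): x1+x3 - v13 = 67 - 44 = 23
Step 3: Slack for coalition (2,3): x2+x3 - v23 = 53 - 24 = 29
Step 4: Minimum slack = min(-13, 23, 29) = -13, attained by (1,2); coalition (1,2) can block (slack < 0), so the allocation is not in the core

-13


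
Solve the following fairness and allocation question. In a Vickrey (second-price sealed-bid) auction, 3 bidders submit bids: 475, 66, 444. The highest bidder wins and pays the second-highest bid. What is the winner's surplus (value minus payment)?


Step 1: Sort bids in descending order: 475, 444, 66
Step 2: The winning bid is the highest: 475
Step 3: The payment equals the second-highest bid: 444
Step 4: Surplus = winner's bid - payment = 475 - 444 = 31

31


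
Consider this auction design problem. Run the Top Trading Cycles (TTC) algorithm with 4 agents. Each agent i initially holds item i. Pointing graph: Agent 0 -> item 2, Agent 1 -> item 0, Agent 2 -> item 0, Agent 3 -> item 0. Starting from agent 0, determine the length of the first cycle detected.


Step 1: Trace the pointer graph from agent 0: 0 -> 2 -> 0
Step 2: A cycle is detected when we revisit agent 0
Step 3: The cycle is: 0 -> 2 -> 0
Step 4: Cycle length = 2

2


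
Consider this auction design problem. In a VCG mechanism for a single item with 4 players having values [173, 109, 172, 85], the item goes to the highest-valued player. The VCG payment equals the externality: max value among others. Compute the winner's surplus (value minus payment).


Step 1: The winner is the agent with the highest value: agent 0 with value 173
Step 2: Values of other agents: [109, 172, 85]
Step 3: VCG payment = max of others' values = 172
Step 4: Surplus = 173 - 172 = 1

1


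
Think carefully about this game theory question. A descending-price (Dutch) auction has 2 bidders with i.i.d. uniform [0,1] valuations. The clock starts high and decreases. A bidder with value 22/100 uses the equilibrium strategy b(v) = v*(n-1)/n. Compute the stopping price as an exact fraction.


Step 1: Dutch auctions are strategically equivalent to first-price auctions
Step 2: The equilibrium bid is b(v) = v*(n-1)/n
Step 3: b = 11/50 * 1/2
Step 4: b = 11/100

11/100


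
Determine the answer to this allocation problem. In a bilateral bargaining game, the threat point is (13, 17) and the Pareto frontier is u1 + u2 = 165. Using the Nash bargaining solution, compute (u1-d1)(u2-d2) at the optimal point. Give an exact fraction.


Step 1: The Nash solution splits surplus symmetrically above the disagreement point
Step 2: u1 = (total + d1 - d2)/2 = (165 + 13 - 17)/2 = 161/2
Step 3: u2 = (total - d1 + d2)/2 = (165 - 13 + 17)/2 = 169/2
Step 4: Nash product = (161/2 - 13) * (169/2 - 17)
Step 5: = 135/2 * 135/2 = 18225/4

18225/4


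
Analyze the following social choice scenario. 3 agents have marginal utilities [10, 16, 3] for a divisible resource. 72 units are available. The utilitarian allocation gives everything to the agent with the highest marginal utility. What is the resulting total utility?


Step 1: The marginal utilities are [10, 16, 3]
Step 2: The highest marginal utility is 16
Step 3: All 72 units go to that agent
Step 4: Total utility = 16 * 72 = 1152

1152


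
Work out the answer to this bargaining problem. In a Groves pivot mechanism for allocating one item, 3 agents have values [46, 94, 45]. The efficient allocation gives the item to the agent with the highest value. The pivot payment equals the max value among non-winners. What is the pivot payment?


Step 1: The efficient winner is agent 1 with value 94
Step 2: Other agents' values: [46, 45]
Step 3: Pivot payment = max(others) = 46
Step 4: The winner pays 46

46


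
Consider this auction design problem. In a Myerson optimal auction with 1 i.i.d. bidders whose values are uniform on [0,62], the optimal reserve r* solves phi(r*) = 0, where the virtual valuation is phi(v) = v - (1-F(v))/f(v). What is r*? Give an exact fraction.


Step 1: For U[0,62], F(v) = v/62 and f(v) = 1/62
Step 2: phi(v) = v - (1 - v/62)/(1/62) = v - (62 - v) = 2v - 62
Step 3: Set phi(r*) = 0: 2r* - 62 = 0
Step 4: r* = 62/2 = 31 (the number of bidders n = 1 does not enter)

31


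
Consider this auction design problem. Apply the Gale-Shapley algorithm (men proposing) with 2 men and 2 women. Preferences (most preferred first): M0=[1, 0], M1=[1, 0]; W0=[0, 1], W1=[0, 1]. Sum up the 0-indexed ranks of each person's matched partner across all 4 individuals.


Step 1: Run Gale-Shapley (men propose, women hold best offer):
  M0 proposes to W1; she accepts
  M1 proposes to W1; rejected
  M1 proposes to W0; she accepts
Step 2: Final matching: W0-M1, W1-M0
Step 3: 0-indexed ranks (man's rank of his match, then woman's): 1 + 1 + 0 + 0
Step 4: Total rank sum = 2

2


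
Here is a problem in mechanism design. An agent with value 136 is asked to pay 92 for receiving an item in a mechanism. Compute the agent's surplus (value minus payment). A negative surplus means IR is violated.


Step 1: Surplus = value - payment = 136 - 92 = 44
Step 2: IR is satisfied (surplus >= 0)

44


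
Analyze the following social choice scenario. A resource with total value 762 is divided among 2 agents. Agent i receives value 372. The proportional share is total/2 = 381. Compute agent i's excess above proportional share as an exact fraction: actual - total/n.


Step 1: Proportional share = 762/2 = 381
Step 2: Agent's actual allocation = 372
Step 3: Excess = 372 - 381 = -9

-9


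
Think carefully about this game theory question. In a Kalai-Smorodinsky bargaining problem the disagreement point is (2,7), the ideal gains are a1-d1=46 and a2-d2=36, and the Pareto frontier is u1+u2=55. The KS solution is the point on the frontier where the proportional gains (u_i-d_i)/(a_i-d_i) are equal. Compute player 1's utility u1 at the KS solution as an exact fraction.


Step 1: At the KS point, (u1-d1)/r1 = (u2-d2)/r2 = t and u1+u2 = 55
Step 2: u1 = d1 + r1*t and u2 = d2 + r2*t, so (d1 + r1*t) + (d2 + r2*t) = 55
Step 3: t = (55 - 2 - 7)/(46 + 36) = 46/82 = 23/41
Step 4: u1 = d1 + r1*t = 2 + 46 * 23/41 = 1140/41
Step 5: (Check: u2 = d2 + r2*t = 1115/41; u1+u2 = 1140/41 + 1115/41 = 55, on the frontier.)

1140/41


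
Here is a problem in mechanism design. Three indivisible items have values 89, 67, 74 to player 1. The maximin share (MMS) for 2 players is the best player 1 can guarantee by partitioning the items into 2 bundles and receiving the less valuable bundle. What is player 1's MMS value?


Step 1: Item values = 89, 67, 74
Step 2: Enumerate all 2-bundle partitions and take the smaller bundle:
  Partition 1: {89} vs {67,74} -> bundles 89, 141; min = 89
  Partition 2: {67} vs {89,74} -> bundles 67, 163; min = 67
  Partition 3: {74} vs {89,67} -> bundles 74, 156; min = 74
Step 3: MMS = max(89, 67, 74) = 89

89


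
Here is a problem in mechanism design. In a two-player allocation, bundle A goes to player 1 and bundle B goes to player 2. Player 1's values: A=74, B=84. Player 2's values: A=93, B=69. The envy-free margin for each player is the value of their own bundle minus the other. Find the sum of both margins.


Step 1: Player 1's margin = v1(A) - v1(B) = 74 - 84 = -10
Step 2: Player 2's margin = v2(B) - v2(A) = 69 - 93 = -24
Step 3: Total margin = -10 + -24 = -34

-34


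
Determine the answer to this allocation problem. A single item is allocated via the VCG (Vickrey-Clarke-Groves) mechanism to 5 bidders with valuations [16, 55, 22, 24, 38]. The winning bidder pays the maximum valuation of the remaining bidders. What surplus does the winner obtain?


Step 1: The winner is the agent with the highest value: agent 1 with value 55
Step 2: Values of other agents: [16, 22, 24, 38]
Step 3: VCG payment = max of others' values = 38
Step 4: Surplus = 55 - 38 = 17

17


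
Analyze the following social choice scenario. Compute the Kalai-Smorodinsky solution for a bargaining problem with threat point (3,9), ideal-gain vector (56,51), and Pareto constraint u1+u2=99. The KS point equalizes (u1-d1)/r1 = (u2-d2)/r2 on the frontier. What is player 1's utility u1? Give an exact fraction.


Step 1: At the KS point, (u1-d1)/r1 = (u2-d2)/r2 = t and u1+u2 = 99
Step 2: u1 = d1 + r1*t and u2 = d2 + r2*t, so (d1 + r1*t) + (d2 + r2*t) = 99
Step 3: t = (99 - 3 - 9)/(56 + 51) = 87/107
Step 4: u1 = d1 + r1*t = 3 + 56 * 87/107 = 5193/107
Step 5: (Check: u2 = d2 + r2*t = 5400/107; u1+u2 = 5193/107 + 5400/107 = 99, on the frontier.)

5193/107


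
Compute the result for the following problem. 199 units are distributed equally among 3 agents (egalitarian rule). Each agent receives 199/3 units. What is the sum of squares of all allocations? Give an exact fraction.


Step 1: Each agent's share = 199/3
Step 2: Square of each share = (199/3)^2 = 39601/9
Step 3: Sum of squares = 3 * 39601/9 = 39601/3

39601/3


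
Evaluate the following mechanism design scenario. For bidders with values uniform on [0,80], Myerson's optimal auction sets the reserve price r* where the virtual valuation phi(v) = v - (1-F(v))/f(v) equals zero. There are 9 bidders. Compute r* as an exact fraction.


Step 1: For U[0,80], F(v) = v/80 and f(v) = 1/80
Step 2: phi(v) = v - (1 - v/80)/(1/80) = v - (80 - v) = 2v - 80
Step 3: Set phi(r*) = 0: 2r* - 80 = 0
Step 4: r* = 80/2 = 40 (the number of bidders n = 9 does not enter)

40


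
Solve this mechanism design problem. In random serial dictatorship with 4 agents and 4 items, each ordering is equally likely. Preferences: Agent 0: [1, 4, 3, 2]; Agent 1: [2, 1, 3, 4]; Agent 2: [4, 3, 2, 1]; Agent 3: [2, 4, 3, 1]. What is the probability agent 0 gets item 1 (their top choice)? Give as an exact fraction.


Step 1: Agent 0 wants item 1
Step 2: There are 24 possible orderings of agents
Step 3: In 20 orderings, agent 0 gets item 1
Step 4: Probability = 20/24 = 5/6

5/6


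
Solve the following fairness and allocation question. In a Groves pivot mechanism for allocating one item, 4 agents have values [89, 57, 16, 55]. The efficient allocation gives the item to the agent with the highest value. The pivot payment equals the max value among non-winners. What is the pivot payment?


Step 1: The efficient winner is agent 0 with value 89
Step 2: Other agents' values: [57, 16, 55]
Step 3: Pivot payment = max(others) = 57
Step 4: The winner pays 57

57


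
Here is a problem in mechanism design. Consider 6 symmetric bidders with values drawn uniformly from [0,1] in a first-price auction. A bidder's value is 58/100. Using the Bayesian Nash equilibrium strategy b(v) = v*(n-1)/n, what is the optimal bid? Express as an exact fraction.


Step 1: The symmetric BNE bidding function is b(v) = v * (n-1) / n
Step 2: Substitute v = 29/50 and n = 6
Step 3: b = 29/50 * 5/6
Step 4: b = 29/60

29/60


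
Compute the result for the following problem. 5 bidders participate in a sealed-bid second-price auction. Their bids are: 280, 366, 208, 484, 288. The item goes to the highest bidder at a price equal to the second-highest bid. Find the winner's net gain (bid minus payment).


Step 1: Sort bids in descending order: 484, 366, 288, 280, 208
Step 2: The winning bid is the highest: 484
Step 3: The payment equals the second-highest bid: 366
Step 4: Surplus = winner's bid - payment = 484 - 366 = 118

118


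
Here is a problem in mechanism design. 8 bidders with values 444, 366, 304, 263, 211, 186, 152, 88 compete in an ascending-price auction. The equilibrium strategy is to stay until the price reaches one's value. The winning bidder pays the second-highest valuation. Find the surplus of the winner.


Step 1: Identify the highest value: 444
Step 2: Identify the second-highest value: 366
Step 3: The final price = second-highest value = 366
Step 4: Surplus = 444 - 366 = 78

78


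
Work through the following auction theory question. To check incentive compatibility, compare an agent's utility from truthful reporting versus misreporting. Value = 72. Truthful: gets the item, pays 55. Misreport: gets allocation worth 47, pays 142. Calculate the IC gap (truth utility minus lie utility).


Step 1: U(truth) = value - payment = 72 - 55 = 17
Step 2: U(lie) = allocation - payment = 47 - 142 = -95
Step 3: IC gap = 17 - (-95) = 112

112


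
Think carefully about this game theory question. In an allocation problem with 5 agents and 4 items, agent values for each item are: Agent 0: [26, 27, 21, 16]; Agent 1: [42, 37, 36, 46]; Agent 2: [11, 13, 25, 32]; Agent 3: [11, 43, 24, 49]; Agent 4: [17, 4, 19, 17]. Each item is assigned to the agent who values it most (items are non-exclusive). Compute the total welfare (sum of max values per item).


Step 1: For each item, find the maximum value among all agents.
Step 2: Item 0 -> Agent 1 (value 42)
Step 3: Item 1 -> Agent 3 (value 43)
Step 4: Item 2 -> Agent 1 (value 36)
Step 5: Item 3 -> Agent 3 (value 49)
Step 6: Total welfare = 42 + 43 + 36 + 49 = 170

170


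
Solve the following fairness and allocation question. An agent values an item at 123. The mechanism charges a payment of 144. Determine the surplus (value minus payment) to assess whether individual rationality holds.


Step 1: Surplus = value - payment = 123 - 144 = -21
Step 2: IR is violated (surplus < 0)

-21


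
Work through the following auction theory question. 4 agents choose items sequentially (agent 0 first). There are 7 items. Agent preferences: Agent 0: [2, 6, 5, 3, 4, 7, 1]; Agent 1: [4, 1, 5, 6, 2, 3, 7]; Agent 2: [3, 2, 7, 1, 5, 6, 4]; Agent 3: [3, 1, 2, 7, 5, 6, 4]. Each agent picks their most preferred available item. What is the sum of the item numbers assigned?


Step 1: Agent 0 picks item 2
Step 2: Agent 1 picks item 4
Step 3: Agent 2 picks item 3
Step 4: Agent 3 picks item 1
Step 5: Sum = 2 + 4 + 3 + 1 = 10

10


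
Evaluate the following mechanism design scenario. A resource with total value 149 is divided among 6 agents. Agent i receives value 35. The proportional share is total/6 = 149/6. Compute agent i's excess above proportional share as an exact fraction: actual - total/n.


Step 1: Proportional share = 149/6
Step 2: Agent's actual allocation = 35
Step 3: Excess = 35 - 149/6 = 61/6

61/6


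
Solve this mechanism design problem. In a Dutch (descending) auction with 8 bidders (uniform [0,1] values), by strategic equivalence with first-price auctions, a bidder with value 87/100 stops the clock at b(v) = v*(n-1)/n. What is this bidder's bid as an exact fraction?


Step 1: Dutch auctions are strategically equivalent to first-price auctions
Step 2: The equilibrium bid is b(v) = v*(n-1)/n
Step 3: b = 87/100 * 7/8
Step 4: b = 609/800

609/800


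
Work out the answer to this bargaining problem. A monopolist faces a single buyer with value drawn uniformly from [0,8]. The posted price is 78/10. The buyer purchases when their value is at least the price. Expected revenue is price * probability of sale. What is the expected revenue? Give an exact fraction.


Step 1: Posted price r = 39/5, value support [0,8]
Step 2: P(v >= r) = (8 - 39/5)/8 = 1/40
Step 3: Expected revenue = r * P(v >= r) = 39/5 * 1/40
Step 4: Revenue = 39/200

39/200


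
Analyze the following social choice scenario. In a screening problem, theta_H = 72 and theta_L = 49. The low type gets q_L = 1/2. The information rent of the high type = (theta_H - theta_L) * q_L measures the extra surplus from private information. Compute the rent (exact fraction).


Step 1: theta_H - theta_L = 72 - 49 = 23
Step 2: Information rent = (theta_H - theta_L) * q_L
Step 3: = 23 * 1/2
Step 4: = 23/2

23/2


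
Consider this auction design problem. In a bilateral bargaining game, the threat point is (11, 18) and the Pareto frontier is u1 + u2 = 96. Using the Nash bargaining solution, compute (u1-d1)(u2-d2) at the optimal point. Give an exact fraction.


Step 1: The Nash solution splits surplus symmetrically above the disagreement point
Step 2: u1 = (total + d1 - d2)/2 = (96 + 11 - 18)/2 = 89/2
Step 3: u2 = (total - d1 + d2)/2 = (96 - 11 + 18)/2 = 103/2
Step 4: Nash product = (89/2 - 11) * (103/2 - 18)
Step 5: = 67/2 * 67/2 = 4489/4

4489/4


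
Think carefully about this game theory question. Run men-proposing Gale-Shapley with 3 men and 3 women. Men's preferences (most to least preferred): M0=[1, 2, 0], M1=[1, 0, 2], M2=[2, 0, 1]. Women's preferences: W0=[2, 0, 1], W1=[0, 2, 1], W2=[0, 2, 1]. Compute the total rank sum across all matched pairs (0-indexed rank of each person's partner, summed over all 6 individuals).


Step 1: Run Gale-Shapley (men propose, women hold best offer):
  M0 proposes to W1; she accepts
  M1 proposes to W1; rejected
  M1 proposes to W0; she accepts
  M2 proposes to W2; she accepts
Step 2: Final matching: W0-M1, W1-M0, W2-M2
Step 3: 0-indexed ranks (man's rank of his match, then woman's): 1 + 2 + 0 + 0 + 0 + 1
Step 4: Total rank sum = 4

4


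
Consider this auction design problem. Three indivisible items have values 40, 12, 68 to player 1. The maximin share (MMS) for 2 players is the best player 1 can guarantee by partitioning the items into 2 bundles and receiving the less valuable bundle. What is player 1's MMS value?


Step 1: Item values = 40, 12, 68
Step 2: Enumerate all 2-bundle partitions and take the smaller bundle:
  Partition 1: {40} vs {12,68} -> bundles 40, 80; min = 40
  Partition 2: {12} vs {40,68} -> bundles 12, 108; min = 12
  Partition 3: {68} vs {40,12} -> bundles 68, 52; min = 52
Step 3: MMS = max(40, 12, 52) = 52

52


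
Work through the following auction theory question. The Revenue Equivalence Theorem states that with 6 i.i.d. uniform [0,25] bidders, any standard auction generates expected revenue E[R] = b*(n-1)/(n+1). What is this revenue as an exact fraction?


Step 1: By Revenue Equivalence, expected revenue = b*(n-1)/(n+1)
Step 2: Substituting n = 6, b = 25
Step 3: Revenue = 25*(6-1)/(6+1) = 25*5/7
Step 4: Revenue = 125/7

125/7


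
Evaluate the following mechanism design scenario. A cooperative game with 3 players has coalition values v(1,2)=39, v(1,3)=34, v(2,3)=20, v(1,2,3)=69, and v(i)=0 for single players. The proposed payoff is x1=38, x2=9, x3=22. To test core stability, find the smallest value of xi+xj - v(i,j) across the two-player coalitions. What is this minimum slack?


Step 1: Slack for coalition (1,2): x1+x2 - v12 = 47 - 39 = 8
Step 2: Slack for coalition (1,3): x1+x3 - v13 = 60 - 34 = 26
Step 3: Slack for coalition (2,3): x2+x3 - v23 = 31 - 20 = 11
Step 4: Minimum slack = min(8, 26, 11) = 8, attained by (1,2); no pair can gain by deviating, so the allocation is in the core

8


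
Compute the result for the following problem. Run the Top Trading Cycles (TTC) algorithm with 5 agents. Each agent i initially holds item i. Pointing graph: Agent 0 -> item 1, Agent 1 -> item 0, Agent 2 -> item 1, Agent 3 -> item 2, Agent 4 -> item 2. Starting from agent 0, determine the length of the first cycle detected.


Step 1: Trace the pointer graph from agent 0: 0 -> 1 -> 0
Step 2: A cycle is detected when we revisit agent 0
Step 3: The cycle is: 0 -> 1 -> 0
Step 4: Cycle length = 2

2


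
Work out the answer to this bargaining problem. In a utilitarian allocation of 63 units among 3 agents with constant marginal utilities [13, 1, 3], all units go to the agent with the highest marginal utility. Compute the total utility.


Step 1: The marginal utilities are [13, 1, 3]
Step 2: The highest marginal utility is 13
Step 3: All 63 units go to that agent
Step 4: Total utility = 13 * 63 = 819

819


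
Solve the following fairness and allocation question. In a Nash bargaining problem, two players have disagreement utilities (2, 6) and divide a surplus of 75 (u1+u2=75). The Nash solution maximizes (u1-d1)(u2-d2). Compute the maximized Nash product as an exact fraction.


Step 1: The Nash solution splits surplus symmetrically above the disagreement point
Step 2: u1 = (total + d1 - d2)/2 = (75 + 2 - 6)/2 = 71/2
Step 3: u2 = (total - d1 + d2)/2 = (75 - 2 + 6)/2 = 79/2
Step 4: Nash product = (71/2 - 2) * (79/2 - 6)
Step 5: = 67/2 * 67/2 = 4489/4

4489/4


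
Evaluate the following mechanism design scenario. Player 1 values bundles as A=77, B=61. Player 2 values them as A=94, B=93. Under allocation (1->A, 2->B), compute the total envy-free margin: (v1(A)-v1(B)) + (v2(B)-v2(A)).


Step 1: Player 1's margin = v1(A) - v1(B) = 77 - 61 = 16
Step 2: Player 2's margin = v2(B) - v2(A) = 93 - 94 = -1
Step 3: Total margin = 16 + -1 = 15

15


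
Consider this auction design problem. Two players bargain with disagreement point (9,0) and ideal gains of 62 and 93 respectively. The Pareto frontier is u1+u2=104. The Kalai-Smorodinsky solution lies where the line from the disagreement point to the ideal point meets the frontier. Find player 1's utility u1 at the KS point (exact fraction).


Step 1: At the KS point, (u1-d1)/r1 = (u2-d2)/r2 = t and u1+u2 = 104
Step 2: u1 = d1 + r1*t and u2 = d2 + r2*t, so (d1 + r1*t) + (d2 + r2*t) = 104
Step 3: t = (104 - 9 - 0)/(62 + 93) = 95/155 = 19/31
Step 4: u1 = d1 + r1*t = 9 + 62 * 19/31 = 47
Step 5: (Check: u2 = d2 + r2*t = 57; u1+u2 = 47 + 57 = 104, on the frontier.)

47


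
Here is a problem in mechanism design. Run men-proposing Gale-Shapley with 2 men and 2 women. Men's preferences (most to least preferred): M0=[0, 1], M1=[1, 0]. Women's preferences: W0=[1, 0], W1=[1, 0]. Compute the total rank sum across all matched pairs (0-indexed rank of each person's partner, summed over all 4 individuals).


Step 1: Run Gale-Shapley (men propose, women hold best offer):
  M0 proposes to W0; she accepts
  M1 proposes to W1; she accepts
Step 2: Final matching: W0-M0, W1-M1
Step 3: 0-indexed ranks (man's rank of his match, then woman's): 0 + 1 + 0 + 0
Step 4: Total rank sum = 1

1


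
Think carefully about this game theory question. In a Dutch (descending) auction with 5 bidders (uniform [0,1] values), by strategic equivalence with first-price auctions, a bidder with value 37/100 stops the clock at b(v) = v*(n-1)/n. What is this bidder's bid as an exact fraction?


Step 1: Dutch auctions are strategically equivalent to first-price auctions
Step 2: The equilibrium bid is b(v) = v*(n-1)/n
Step 3: b = 37/100 * 4/5
Step 4: b = 37/125

37/125
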